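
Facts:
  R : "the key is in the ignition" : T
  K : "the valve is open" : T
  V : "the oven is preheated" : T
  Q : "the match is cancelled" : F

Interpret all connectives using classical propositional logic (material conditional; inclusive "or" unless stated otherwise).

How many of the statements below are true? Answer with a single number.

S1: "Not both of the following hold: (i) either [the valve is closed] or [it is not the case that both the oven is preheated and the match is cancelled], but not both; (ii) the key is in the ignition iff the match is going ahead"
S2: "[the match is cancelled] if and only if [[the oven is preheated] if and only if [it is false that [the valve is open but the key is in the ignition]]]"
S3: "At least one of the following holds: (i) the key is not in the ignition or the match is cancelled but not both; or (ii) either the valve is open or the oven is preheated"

2

S1: Formalization: (¬K ⊕ (V ↑ Q)) ↑ (R ↔ ¬Q)

¬K = ¬T = F
V ↑ Q = T ↑ F = T
¬K ⊕ (V ↑ Q) = F ⊕ T = T
¬Q = ¬F = T
R ↔ ¬Q = T ↔ T = T
(¬K ⊕ (V ↑ Q)) ↑ (R ↔ ¬Q) = T ↑ T = F
So S1 is false.

S2: Parsed as Q ↔ (V ↔ ¬(K ∧ R))

K ∧ R = T ∧ T = T
¬(K ∧ R) = ¬T = F
V ↔ ¬(K ∧ R) = T ↔ F = F
Q ↔ (V ↔ ¬(K ∧ R)) = F ↔ F = T
So S2 is true.

S3: Formalization: (¬R ⊕ Q) ∨ (K ∨ V)

¬R = ¬T = F
¬R ⊕ Q = F ⊕ F = F
K ∨ V = T ∨ T = T
(¬R ⊕ Q) ∨ (K ∨ V) = F ∨ T = T
Hence S3 is true.

True statements: 2.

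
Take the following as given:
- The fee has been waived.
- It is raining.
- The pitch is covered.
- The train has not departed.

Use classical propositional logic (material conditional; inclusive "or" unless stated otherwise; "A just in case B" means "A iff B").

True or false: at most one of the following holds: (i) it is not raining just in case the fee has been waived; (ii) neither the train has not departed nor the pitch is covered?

Let Q = "it is raining" (True), P = "the fee has been waived" (True), S = "the train has departed" (False), R = "the pitch is covered" (True).
Parsed as (not Q iff P) nand (not S nor R)

not Q = not True = False
not Q iff P = False iff True = False
not S = not False = True
not S nor R = True nor True = False
(not Q iff P) nand (not S nor R) = False nand False = True

true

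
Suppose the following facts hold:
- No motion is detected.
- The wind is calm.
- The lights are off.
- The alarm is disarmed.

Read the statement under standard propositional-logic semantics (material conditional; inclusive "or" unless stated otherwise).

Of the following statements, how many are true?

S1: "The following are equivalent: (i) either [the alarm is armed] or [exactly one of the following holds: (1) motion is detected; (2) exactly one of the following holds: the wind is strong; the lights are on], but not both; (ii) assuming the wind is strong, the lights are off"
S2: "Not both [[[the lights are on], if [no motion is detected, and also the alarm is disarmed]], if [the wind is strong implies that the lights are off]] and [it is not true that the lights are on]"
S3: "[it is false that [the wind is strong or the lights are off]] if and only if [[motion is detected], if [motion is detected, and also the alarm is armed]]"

1

Let S = "the alarm is armed" (F), P = "motion is detected" (F), Q = "the wind is strong" (F), R = "the lights are on" (F).

S1: In symbols: (S ⊕ (P ⊕ (Q ⊕ R))) ↔ (Q → ¬R)

Q ⊕ R = F ⊕ F = F
P ⊕ (Q ⊕ R) = F ⊕ F = F
S ⊕ (P ⊕ (Q ⊕ R)) = F ⊕ F = F
¬R = ¬F = T
Q → ¬R = F → T = T
(S ⊕ (P ⊕ (Q ⊕ R))) ↔ (Q → ¬R) = F ↔ T = F
So S1 is false.

S2: Formalization: ((Q → ¬R) → ((¬P ∧ ¬S) → R)) ↑ ¬R

¬R = ¬F = T
Q → ¬R = F → T = T
¬P = ¬F = T
¬S = ¬F = T
¬P ∧ ¬S = T ∧ T = T
(¬P ∧ ¬S) → R = T → F = F
(Q → ¬R) → ((¬P ∧ ¬S) → R) = T → F = F
¬R = ¬F = T
((Q → ¬R) → ((¬P ∧ ¬S) → R)) ↑ ¬R = F ↑ T = T
Thus S2 is true.

S3: In symbols: ¬(Q ∨ ¬R) ↔ ((P ∧ S) → P)

¬R = ¬F = T
Q ∨ ¬R = F ∨ T = T
¬(Q ∨ ¬R) = ¬T = F
P ∧ S = F ∧ F = F
(P ∧ S) → P = F → F = T
¬(Q ∨ ¬R) ↔ ((P ∧ S) → P) = F ↔ T = F
So S3 is false.

Count: 1.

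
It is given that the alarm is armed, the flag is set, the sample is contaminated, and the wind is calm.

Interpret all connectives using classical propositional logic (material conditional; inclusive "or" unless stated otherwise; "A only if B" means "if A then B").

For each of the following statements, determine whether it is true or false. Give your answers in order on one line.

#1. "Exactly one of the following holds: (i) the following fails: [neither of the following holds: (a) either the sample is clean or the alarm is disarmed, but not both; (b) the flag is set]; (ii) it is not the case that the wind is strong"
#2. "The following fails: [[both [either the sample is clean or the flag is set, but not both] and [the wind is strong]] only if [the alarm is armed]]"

#1 false; #2 false

Let S = "the sample is contaminated" (T), L = "the alarm is armed" (T), K = "the flag is set" (T), G = "the wind is strong" (F).

#1: This is ¬((¬S ⊕ ¬L) ↓ K) ⊕ ¬G.

¬S = ¬T = F
¬L = ¬T = F
¬S ⊕ ¬L = F ⊕ F = F
(¬S ⊕ ¬L) ↓ K = F ↓ T = F
¬((¬S ⊕ ¬L) ↓ K) = ¬F = T
¬G = ¬F = T
¬((¬S ⊕ ¬L) ↓ K) ⊕ ¬G = T ⊕ T = F
So #1 is false.

#2: In symbols: ¬(((¬S ⊕ K) ∧ G) → L)

¬S = ¬T = F
¬S ⊕ K = F ⊕ T = T
(¬S ⊕ K) ∧ G = T ∧ F = F
((¬S ⊕ K) ∧ G) → L = F → T = T
¬(((¬S ⊕ K) ∧ G) → L) = ¬T = F
Hence #2 is false.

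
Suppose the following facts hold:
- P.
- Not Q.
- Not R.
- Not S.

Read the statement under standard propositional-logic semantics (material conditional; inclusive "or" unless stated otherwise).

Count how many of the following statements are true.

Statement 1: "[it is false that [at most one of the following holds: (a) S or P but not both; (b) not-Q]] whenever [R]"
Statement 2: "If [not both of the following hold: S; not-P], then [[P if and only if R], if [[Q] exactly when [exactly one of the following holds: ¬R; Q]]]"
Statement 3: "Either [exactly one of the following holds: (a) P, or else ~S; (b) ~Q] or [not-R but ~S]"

3

Statement 1: This is R → ¬((S ⊕ P) ↑ ¬Q).

S ⊕ P = F ⊕ T = T
¬Q = ¬F = T
(S ⊕ P) ↑ ¬Q = T ↑ T = F
¬((S ⊕ P) ↑ ¬Q) = ¬F = T
R → ¬((S ⊕ P) ↑ ¬Q) = F → T = T
Thus Statement 1 is true.

Statement 2: Parsed as (S ↑ ¬P) → ((Q ↔ (¬R ⊕ Q)) → (P ↔ R))

¬P = ¬T = F
S ↑ ¬P = F ↑ F = T
¬R = ¬F = T
¬R ⊕ Q = T ⊕ F = T
Q ↔ (¬R ⊕ Q) = F ↔ T = F
P ↔ R = T ↔ F = F
(Q ↔ (¬R ⊕ Q)) → (P ↔ R) = F → F = T
(S ↑ ¬P) → ((Q ↔ (¬R ⊕ Q)) → (P ↔ R)) = T → T = T
So Statement 2 is true.

Statement 3: Formalization: ((P ∨ ¬S) ⊕ ¬Q) ∨ (¬R ∧ ¬S)

¬S = ¬F = T
P ∨ ¬S = T ∨ T = T
¬Q = ¬F = T
(P ∨ ¬S) ⊕ ¬Q = T ⊕ T = F
¬R = ¬F = T
¬S = ¬F = T
¬R ∧ ¬S = T ∧ T = T
((P ∨ ¬S) ⊕ ¬Q) ∨ (¬R ∧ ¬S) = F ∨ T = T
Hence Statement 3 is true.

True statements: 3 (Statement 1, Statement 2, Statement 3).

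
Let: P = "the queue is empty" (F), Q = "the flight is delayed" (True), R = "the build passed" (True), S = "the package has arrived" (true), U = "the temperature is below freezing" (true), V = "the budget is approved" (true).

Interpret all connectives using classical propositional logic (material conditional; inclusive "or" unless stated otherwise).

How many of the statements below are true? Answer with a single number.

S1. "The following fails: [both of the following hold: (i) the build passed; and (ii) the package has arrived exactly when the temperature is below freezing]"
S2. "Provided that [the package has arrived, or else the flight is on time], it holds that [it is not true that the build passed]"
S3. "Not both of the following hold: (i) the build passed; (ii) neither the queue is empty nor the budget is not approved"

0

S1: This is not (R and (S iff U)).

S iff U = True iff True = True
R and (S iff U) = True and True = True
not (R and (S iff U)) = not True = False
Thus S1 is false.

S2: Formalization: (S or not Q) -> not R

not Q = not True = False
S or not Q = True or False = True
not R = not True = False
(S or not Q) -> not R = True -> False = False
So S2 is false.

S3: This is R nand (P nor not V).

not V = not True = False
P nor not V = False nor False = True
R nand (P nor not V) = True nand True = False
Thus S3 is false.

True statements: 0 (none).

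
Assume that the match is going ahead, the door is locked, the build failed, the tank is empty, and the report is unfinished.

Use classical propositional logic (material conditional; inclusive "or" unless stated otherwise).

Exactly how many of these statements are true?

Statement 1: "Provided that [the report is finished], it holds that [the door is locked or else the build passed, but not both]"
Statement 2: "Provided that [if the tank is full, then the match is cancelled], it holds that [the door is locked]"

Let V = "the report is finished" (F), K = "the door is locked" (T), N = "the build passed" (F), R = "the tank is full" (F), D = "the match is cancelled" (F).

Statement 1: Formalization: V -> (K xor N)

K xor N = T xor F = T
V -> (K xor N) = F -> T = T
So Statement 1 is true.

Statement 2: This is (R -> D) -> K.

R -> D = F -> F = T
(R -> D) -> K = T -> T = T
Thus Statement 2 is true.

2 of the 2 statements are true (Statement 1, Statement 2).

2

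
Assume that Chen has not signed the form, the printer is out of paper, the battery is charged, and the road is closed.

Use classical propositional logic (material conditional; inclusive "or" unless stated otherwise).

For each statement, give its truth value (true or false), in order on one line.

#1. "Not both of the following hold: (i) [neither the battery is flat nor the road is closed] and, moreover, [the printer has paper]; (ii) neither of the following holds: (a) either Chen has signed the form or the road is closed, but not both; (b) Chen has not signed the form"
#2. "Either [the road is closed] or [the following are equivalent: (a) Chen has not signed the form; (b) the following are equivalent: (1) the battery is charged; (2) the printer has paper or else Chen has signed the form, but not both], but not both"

Let R = "the battery is charged" (T), S = "the road is closed" (T), Q = "the printer has paper" (F), P = "Chen has signed the form" (F).

#1: Parsed as ((~R nor S) & Q) nand ((P xor S) nor ~P)

~R = ~T = F
~R nor S = F nor T = F
(~R nor S) & Q = F & F = F
P xor S = F xor T = T
~P = ~F = T
(P xor S) nor ~P = T nor T = F
((~R nor S) & Q) nand ((P xor S) nor ~P) = F nand F = T
Thus #1 is true.

#2: This is S xor (~P <-> (R <-> (Q xor P))).

~P = ~F = T
Q xor P = F xor F = F
R <-> (Q xor P) = T <-> F = F
~P <-> (R <-> (Q xor P)) = T <-> F = F
S xor (~P <-> (R <-> (Q xor P))) = T xor F = T
So #2 is true.

#1 T / #2 T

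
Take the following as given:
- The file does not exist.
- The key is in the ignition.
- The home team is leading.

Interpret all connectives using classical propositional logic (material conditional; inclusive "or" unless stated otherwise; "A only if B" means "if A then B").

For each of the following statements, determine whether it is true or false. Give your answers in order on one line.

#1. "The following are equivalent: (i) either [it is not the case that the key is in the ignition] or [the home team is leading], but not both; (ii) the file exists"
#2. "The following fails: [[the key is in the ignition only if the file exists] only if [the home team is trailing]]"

Let U = "the key is in the ignition" (T), H = "the home team is leading" (T), K = "the file exists" (F).

#1: In symbols: (~U xor H) <-> K

~U = ~T = F
~U xor H = F xor T = T
(~U xor H) <-> K = T <-> F = F
So #1 is false.

#2: Parsed as ~((U -> K) -> ~H)

U -> K = T -> F = F
~H = ~T = F
(U -> K) -> ~H = F -> F = T
~((U -> K) -> ~H) = ~T = F
Thus #2 is false.

#1 False / #2 False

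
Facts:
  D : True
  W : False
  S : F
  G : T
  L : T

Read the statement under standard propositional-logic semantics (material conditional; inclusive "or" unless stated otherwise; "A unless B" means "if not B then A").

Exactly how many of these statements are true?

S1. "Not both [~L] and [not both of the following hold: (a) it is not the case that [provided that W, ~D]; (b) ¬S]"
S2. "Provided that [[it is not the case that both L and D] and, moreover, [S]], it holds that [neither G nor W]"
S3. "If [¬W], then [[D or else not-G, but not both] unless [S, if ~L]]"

S1: In symbols: ~L nand (~(W -> ~D) nand ~S)

~L = ~T = F
~D = ~T = F
W -> ~D = F -> F = T
~(W -> ~D) = ~T = F
~S = ~F = T
~(W -> ~D) nand ~S = F nand T = T
~L nand (~(W -> ~D) nand ~S) = F nand T = T
Hence S1 is true.

S2: Parsed as ((L nand D) & S) -> (G nor W)

L nand D = T nand T = F
(L nand D) & S = F & F = F
G nor W = T nor F = F
((L nand D) & S) -> (G nor W) = F -> F = T
Thus S2 is true.

S3: Parsed as ~W -> ((D xor ~G) | (~L -> S))

~W = ~F = T
~G = ~T = F
D xor ~G = T xor F = T
~L = ~T = F
~L -> S = F -> F = T
(D xor ~G) | (~L -> S) = T | T = T
~W -> ((D xor ~G) | (~L -> S)) = T -> T = T
Hence S3 is true.

Count: 3.

3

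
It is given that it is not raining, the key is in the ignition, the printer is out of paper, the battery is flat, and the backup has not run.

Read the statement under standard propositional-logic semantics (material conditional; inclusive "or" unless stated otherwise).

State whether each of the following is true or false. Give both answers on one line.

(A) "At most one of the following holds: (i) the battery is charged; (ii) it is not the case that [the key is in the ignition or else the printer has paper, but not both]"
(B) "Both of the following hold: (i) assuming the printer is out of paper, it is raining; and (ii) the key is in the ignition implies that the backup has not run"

Let S = "the battery is charged" (False), Q = "the key is in the ignition" (True), R = "the printer has paper" (False), P = "it is raining" (False), U = "the backup has run" (False).

(A): In symbols: S nand not (Q xor R)

Q xor R = True xor False = True
not (Q xor R) = not True = False
S nand not (Q xor R) = False nand False = True
Hence (A) is true.

(B): Parsed as (not R -> P) and (Q -> not U)

not R = not False = True
not R -> P = True -> False = False
not U = not False = True
Q -> not U = True -> True = True
(not R -> P) and (Q -> not U) = False and True = False
Hence (B) is false.

(A) true / (B) false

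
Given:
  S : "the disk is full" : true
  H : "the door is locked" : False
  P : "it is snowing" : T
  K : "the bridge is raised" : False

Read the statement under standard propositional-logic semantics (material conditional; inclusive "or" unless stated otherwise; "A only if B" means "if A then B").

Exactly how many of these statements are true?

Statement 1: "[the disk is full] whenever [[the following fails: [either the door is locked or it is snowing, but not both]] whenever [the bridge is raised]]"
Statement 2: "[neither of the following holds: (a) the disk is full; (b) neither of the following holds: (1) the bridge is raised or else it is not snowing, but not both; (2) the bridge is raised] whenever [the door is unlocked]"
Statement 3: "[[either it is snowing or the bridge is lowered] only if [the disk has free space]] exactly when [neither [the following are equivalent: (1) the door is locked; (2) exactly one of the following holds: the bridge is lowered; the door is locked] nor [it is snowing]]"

2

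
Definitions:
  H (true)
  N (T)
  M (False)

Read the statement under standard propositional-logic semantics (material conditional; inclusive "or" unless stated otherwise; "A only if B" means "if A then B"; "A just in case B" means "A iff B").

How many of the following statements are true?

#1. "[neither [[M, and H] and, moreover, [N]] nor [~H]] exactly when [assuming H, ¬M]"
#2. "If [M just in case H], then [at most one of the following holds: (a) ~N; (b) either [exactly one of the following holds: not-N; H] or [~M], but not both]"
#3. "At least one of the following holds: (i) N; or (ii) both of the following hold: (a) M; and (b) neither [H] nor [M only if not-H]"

3

#1: This is (((M and H) and N) nor not H) iff (H -> not M).

M and H = False and True = False
(M and H) and N = False and True = False
not H = not True = False
((M and H) and N) nor not H = False nor False = True
not M = not False = True
H -> not M = True -> True = True
(((M and H) and N) nor not H) iff (H -> not M) = True iff True = True
So #1 is true.

#2: In symbols: (M iff H) -> (not N nand ((not N xor H) xor not M))

M iff H = False iff True = False
not N = not True = False
not N = not True = False
not N xor H = False xor True = True
not M = not False = True
(not N xor H) xor not M = True xor True = False
not N nand ((not N xor H) xor not M) = False nand False = True
(M iff H) -> (not N nand ((not N xor H) xor not M)) = False -> True = True
So #2 is true.

#3: In symbols: N or (M and (H nor (M -> not H)))

not H = not True = False
M -> not H = False -> False = True
H nor (M -> not H) = True nor True = False
M and (H nor (M -> not H)) = False and False = False
N or (M and (H nor (M -> not H))) = True or False = True
Hence #3 is true.

Count: 3.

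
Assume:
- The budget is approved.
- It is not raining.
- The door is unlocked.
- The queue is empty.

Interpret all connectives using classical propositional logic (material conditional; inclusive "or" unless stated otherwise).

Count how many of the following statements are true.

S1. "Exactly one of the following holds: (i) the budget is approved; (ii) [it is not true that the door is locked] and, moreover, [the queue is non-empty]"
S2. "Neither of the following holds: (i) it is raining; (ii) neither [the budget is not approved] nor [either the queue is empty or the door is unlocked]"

Let P = "the budget is approved" (True), R = "the door is locked" (False), S = "the queue is empty" (True), Q = "it is raining" (False).

S1: In symbols: P xor (not R and not S)

not R = not False = True
not S = not True = False
not R and not S = True and False = False
P xor (not R and not S) = True xor False = True
Hence S1 is true.

S2: This is Q nor (not P nor (S or not R)).

not P = not True = False
not R = not False = True
S or not R = True or True = True
not P nor (S or not R) = False nor True = False
Q nor (not P nor (S or not R)) = False nor False = True
So S2 is true.

2 of the 2 statements are true (S1, S2).

2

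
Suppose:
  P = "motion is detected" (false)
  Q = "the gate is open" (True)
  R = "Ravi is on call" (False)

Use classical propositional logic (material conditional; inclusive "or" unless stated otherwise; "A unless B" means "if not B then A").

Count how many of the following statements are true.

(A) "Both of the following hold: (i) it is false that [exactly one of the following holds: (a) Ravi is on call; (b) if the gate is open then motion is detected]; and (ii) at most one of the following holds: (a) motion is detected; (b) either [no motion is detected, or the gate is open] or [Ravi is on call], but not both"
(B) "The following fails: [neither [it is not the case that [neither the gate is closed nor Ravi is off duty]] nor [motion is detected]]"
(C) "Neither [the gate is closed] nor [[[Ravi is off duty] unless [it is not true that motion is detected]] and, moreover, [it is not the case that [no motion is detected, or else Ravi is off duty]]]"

(A): This is not (R xor (Q -> P)) and (P nand ((not P or Q) xor R)).

Q -> P = True -> False = False
R xor (Q -> P) = False xor False = False
not (R xor (Q -> P)) = not False = True
not P = not False = True
not P or Q = True or True = True
(not P or Q) xor R = True xor False = True
P nand ((not P or Q) xor R) = False nand True = True
not (R xor (Q -> P)) and (P nand ((not P or Q) xor R)) = True and True = True
So (A) is true.

(B): Parsed as not (not (not Q nor not R) nor P)

not Q = not True = False
not R = not False = True
not Q nor not R = False nor True = False
not (not Q nor not R) = not False = True
not (not Q nor not R) nor P = True nor False = False
not (not (not Q nor not R) nor P) = not False = True
Thus (B) is true.

(C): Parsed as not Q nor ((not R or not P) and not (not P or not R))

not Q = not True = False
not R = not False = True
not P = not False = True
not R or not P = True or True = True
not P = not False = True
not R = not False = True
not P or not R = True or True = True
not (not P or not R) = not True = False
(not R or not P) and not (not P or not R) = True and False = False
not Q nor ((not R or not P) and not (not P or not R)) = False nor False = True
Thus (C) is true.

Count: 3.

3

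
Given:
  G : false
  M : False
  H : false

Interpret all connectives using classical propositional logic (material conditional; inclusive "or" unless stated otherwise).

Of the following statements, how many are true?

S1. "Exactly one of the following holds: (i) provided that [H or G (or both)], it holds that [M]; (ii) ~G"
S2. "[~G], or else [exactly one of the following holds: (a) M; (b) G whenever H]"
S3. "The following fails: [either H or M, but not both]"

2

S1: In symbols: ((H ∨ G) → M) ⊕ ¬G

H ∨ G = F ∨ F = F
(H ∨ G) → M = F → F = T
¬G = ¬F = T
((H ∨ G) → M) ⊕ ¬G = T ⊕ T = F
So S1 is false.

S2: This is ¬G ∨ (M ⊕ (H → G)).

¬G = ¬F = T
H → G = F → F = T
M ⊕ (H → G) = F ⊕ T = T
¬G ∨ (M ⊕ (H → G)) = T ∨ T = T
Hence S2 is true.

S3: In symbols: ¬(H ⊕ M)

H ⊕ M = F ⊕ F = F
¬(H ⊕ M) = ¬F = T
Hence S3 is true.

True statements: 2 (S2, S3).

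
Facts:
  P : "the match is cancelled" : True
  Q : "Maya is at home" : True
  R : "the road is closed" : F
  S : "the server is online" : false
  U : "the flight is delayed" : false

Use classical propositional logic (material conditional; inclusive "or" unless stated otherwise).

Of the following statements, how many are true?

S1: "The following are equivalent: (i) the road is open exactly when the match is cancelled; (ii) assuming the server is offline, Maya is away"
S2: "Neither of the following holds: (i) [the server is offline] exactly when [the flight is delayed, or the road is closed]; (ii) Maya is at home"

S1: In symbols: (~R <-> P) <-> (~S -> ~Q)

~R = ~F = T
~R <-> P = T <-> T = T
~S = ~F = T
~Q = ~T = F
~S -> ~Q = T -> F = F
(~R <-> P) <-> (~S -> ~Q) = T <-> F = F
Thus S1 is false.

S2: In symbols: (~S <-> (U | R)) nor Q

~S = ~F = T
U | R = F | F = F
~S <-> (U | R) = T <-> F = F
(~S <-> (U | R)) nor Q = F nor T = F
So S2 is false.

Count: 0.

0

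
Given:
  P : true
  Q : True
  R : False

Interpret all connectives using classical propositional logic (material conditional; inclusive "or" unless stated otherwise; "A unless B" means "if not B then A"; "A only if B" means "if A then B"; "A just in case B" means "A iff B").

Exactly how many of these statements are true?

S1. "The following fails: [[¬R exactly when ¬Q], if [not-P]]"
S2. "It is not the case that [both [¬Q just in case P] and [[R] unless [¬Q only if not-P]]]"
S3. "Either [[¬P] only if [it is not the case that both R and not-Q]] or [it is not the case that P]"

2

S1: Parsed as ¬(¬P → (¬R ↔ ¬Q))

¬P = ¬T = F
¬R = ¬F = T
¬Q = ¬T = F
¬R ↔ ¬Q = T ↔ F = F
¬P → (¬R ↔ ¬Q) = F → F = T
¬(¬P → (¬R ↔ ¬Q)) = ¬T = F
Thus S1 is false.

S2: In symbols: ¬((¬Q ↔ P) ∧ (R ∨ (¬Q → ¬P)))

¬Q = ¬T = F
¬Q ↔ P = F ↔ T = F
¬Q = ¬T = F
¬P = ¬T = F
¬Q → ¬P = F → F = T
R ∨ (¬Q → ¬P) = F ∨ T = T
(¬Q ↔ P) ∧ (R ∨ (¬Q → ¬P)) = F ∧ T = F
¬((¬Q ↔ P) ∧ (R ∨ (¬Q → ¬P))) = ¬F = T
So S2 is true.

S3: In symbols: (¬P → (R ↑ ¬Q)) ∨ ¬P

¬P = ¬T = F
¬Q = ¬T = F
R ↑ ¬Q = F ↑ F = T
¬P → (R ↑ ¬Q) = F → T = T
¬P = ¬T = F
(¬P → (R ↑ ¬Q)) ∨ ¬P = T ∨ F = T
Thus S3 is true.

2 of the 3 statements are true (S2, S3).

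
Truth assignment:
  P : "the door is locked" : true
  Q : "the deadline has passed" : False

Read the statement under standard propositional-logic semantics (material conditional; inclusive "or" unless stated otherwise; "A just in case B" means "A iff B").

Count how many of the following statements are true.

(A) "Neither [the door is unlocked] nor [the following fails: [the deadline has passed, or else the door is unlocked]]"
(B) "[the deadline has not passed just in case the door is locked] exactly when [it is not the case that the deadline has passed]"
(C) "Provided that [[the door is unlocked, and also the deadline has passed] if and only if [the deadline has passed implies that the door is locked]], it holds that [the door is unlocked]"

(A): Parsed as ~P nor ~(Q | ~P)

~P = ~T = F
~P = ~T = F
Q | ~P = F | F = F
~(Q | ~P) = ~F = T
~P nor ~(Q | ~P) = F nor T = F
Thus (A) is false.

(B): Formalization: (~Q <-> P) <-> ~Q

~Q = ~F = T
~Q <-> P = T <-> T = T
~Q = ~F = T
(~Q <-> P) <-> ~Q = T <-> T = T
So (B) is true.

(C): Parsed as ((~P & Q) <-> (Q -> P)) -> ~P

~P = ~T = F
~P & Q = F & F = F
Q -> P = F -> T = T
(~P & Q) <-> (Q -> P) = F <-> T = F
~P = ~T = F
((~P & Q) <-> (Q -> P)) -> ~P = F -> F = T
So (C) is true.

Count: 2.

2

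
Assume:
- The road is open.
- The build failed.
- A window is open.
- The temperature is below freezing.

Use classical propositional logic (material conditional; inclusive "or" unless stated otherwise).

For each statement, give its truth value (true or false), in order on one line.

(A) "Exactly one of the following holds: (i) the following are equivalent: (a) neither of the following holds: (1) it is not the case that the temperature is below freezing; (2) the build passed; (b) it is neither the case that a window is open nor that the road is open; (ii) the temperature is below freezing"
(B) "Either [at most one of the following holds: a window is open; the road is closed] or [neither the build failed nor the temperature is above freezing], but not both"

Let M = "the temperature is below freezing" (T), K = "the build passed" (F), U = "a window is open" (T), P = "the road is closed" (F).

(A): Formalization: ((¬M ↓ K) ↔ (U ↓ ¬P)) ⊕ M

¬M = ¬T = F
¬M ↓ K = F ↓ F = T
¬P = ¬F = T
U ↓ ¬P = T ↓ T = F
(¬M ↓ K) ↔ (U ↓ ¬P) = T ↔ F = F
((¬M ↓ K) ↔ (U ↓ ¬P)) ⊕ M = F ⊕ T = T
Thus (A) is true.

(B): This is (U ↑ P) ⊕ (¬K ↓ ¬M).

U ↑ P = T ↑ F = T
¬K = ¬F = T
¬M = ¬T = F
¬K ↓ ¬M = T ↓ F = F
(U ↑ P) ⊕ (¬K ↓ ¬M) = T ⊕ F = T
Thus (B) is true.

(A) true; (B) true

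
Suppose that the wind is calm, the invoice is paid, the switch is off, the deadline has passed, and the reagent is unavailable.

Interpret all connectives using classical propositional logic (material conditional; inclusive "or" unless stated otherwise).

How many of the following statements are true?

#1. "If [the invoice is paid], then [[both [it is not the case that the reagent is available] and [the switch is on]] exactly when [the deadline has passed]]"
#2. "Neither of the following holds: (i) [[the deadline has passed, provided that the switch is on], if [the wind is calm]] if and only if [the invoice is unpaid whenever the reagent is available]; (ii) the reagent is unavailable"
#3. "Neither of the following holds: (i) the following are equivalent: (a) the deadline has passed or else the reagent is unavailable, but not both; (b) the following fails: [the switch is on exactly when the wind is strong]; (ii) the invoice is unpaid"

Let Q = "the invoice is paid" (True), U = "the reagent is available" (False), R = "the switch is on" (False), S = "the deadline has passed" (True), P = "the wind is strong" (False).

#1: In symbols: Q -> ((not U and R) iff S)

not U = not False = True
not U and R = True and False = False
(not U and R) iff S = False iff True = False
Q -> ((not U and R) iff S) = True -> False = False
Thus #1 is false.

#2: Formalization: ((not P -> (R -> S)) iff (U -> not Q)) nor not U

not P = not False = True
R -> S = False -> True = True
not P -> (R -> S) = True -> True = True
not Q = not True = False
U -> not Q = False -> False = True
(not P -> (R -> S)) iff (U -> not Q) = True iff True = True
not U = not False = True
((not P -> (R -> S)) iff (U -> not Q)) nor not U = True nor True = False
Thus #2 is false.

#3: Parsed as ((S xor not U) iff not (R iff P)) nor not Q

not U = not False = True
S xor not U = True xor True = False
R iff P = False iff False = True
not (R iff P) = not True = False
(S xor not U) iff not (R iff P) = False iff False = True
not Q = not True = False
((S xor not U) iff not (R iff P)) nor not Q = True nor False = False
Thus #3 is false.

True statements: 0 (none).

0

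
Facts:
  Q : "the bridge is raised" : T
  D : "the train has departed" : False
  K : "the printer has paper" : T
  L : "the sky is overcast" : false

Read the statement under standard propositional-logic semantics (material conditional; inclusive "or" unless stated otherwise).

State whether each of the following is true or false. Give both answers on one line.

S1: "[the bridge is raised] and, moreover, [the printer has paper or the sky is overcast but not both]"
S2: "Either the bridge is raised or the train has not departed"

S1 True / S2 True

S1: Formalization: Q ∧ (K ⊕ L)

K ⊕ L = T ⊕ F = T
Q ∧ (K ⊕ L) = T ∧ T = T
Thus S1 is true.

S2: Formalization: Q ∨ ¬D

¬D = ¬F = T
Q ∨ ¬D = T ∨ T = T
Hence S2 is true.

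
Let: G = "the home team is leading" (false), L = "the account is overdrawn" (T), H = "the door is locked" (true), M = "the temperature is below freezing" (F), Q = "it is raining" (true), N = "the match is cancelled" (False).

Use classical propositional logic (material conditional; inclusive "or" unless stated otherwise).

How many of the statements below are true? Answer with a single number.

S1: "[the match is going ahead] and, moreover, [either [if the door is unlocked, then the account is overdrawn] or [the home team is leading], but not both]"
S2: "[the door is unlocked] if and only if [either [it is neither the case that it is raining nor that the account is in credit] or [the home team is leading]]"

S1: In symbols: not N and ((not H -> L) xor G)

not N = not False = True
not H = not True = False
not H -> L = False -> True = True
(not H -> L) xor G = True xor False = True
not N and ((not H -> L) xor G) = True and True = True
So S1 is true.

S2: Parsed as not H iff ((Q nor not L) or G)

not H = not True = False
not L = not True = False
Q nor not L = True nor False = False
(Q nor not L) or G = False or False = False
not H iff ((Q nor not L) or G) = False iff False = True
So S2 is true.

True statements: 2.

2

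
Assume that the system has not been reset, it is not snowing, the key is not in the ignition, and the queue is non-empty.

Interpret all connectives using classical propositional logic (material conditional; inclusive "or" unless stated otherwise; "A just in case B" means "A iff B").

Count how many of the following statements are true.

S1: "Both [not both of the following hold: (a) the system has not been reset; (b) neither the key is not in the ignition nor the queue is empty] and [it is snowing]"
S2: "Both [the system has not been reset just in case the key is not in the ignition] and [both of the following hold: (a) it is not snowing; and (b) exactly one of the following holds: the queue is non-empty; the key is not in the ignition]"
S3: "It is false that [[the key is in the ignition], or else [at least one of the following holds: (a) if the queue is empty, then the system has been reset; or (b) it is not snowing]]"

0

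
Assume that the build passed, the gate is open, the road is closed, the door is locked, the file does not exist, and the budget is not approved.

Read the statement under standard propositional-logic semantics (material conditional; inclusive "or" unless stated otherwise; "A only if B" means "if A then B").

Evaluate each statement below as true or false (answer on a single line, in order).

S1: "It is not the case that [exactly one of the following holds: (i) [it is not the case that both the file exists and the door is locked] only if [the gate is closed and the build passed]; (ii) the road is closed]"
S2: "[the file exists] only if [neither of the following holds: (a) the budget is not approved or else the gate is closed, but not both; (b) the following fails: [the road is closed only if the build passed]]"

S1 F / S2 T

Let R = "the file exists" (F), M = "the door is locked" (T), V = "the gate is open" (T), P = "the build passed" (T), D = "the road is closed" (T), W = "the budget is approved" (F).

S1: In symbols: ~(((R nand M) -> (~V & P)) xor D)

R nand M = F nand T = T
~V = ~T = F
~V & P = F & T = F
(R nand M) -> (~V & P) = T -> F = F
((R nand M) -> (~V & P)) xor D = F xor T = T
~(((R nand M) -> (~V & P)) xor D) = ~T = F
So S1 is false.

S2: In symbols: R -> ((~W xor ~V) nor ~(D -> P))

~W = ~F = T
~V = ~T = F
~W xor ~V = T xor F = T
D -> P = T -> T = T
~(D -> P) = ~T = F
(~W xor ~V) nor ~(D -> P) = T nor F = F
R -> ((~W xor ~V) nor ~(D -> P)) = F -> F = T
Thus S2 is true.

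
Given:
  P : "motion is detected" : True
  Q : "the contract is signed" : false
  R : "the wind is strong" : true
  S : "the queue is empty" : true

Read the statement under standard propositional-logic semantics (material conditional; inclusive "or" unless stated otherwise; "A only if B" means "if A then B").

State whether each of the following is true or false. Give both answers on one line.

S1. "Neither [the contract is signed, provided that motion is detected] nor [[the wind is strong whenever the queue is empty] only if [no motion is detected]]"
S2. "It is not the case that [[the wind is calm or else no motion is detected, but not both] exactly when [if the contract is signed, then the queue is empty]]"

S1: In symbols: (P -> Q) nor ((S -> R) -> not P)

P -> Q = True -> False = False
S -> R = True -> True = True
not P = not True = False
(S -> R) -> not P = True -> False = False
(P -> Q) nor ((S -> R) -> not P) = False nor False = True
Thus S1 is true.

S2: Parsed as not ((not R xor not P) iff (Q -> S))

not R = not True = False
not P = not True = False
not R xor not P = False xor False = False
Q -> S = False -> True = True
(not R xor not P) iff (Q -> S) = False iff True = False
not ((not R xor not P) iff (Q -> S)) = not False = True
So S2 is true.

S1 True; S2 True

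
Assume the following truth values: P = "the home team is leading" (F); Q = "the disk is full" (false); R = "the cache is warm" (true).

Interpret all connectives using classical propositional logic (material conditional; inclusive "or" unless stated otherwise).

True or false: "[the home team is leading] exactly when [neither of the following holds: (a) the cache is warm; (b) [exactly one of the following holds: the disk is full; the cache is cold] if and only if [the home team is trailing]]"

Values: P=F, R=T, Q=F.
In symbols: P ↔ (R ↓ ((Q ⊕ ¬R) ↔ ¬P))

¬R = ¬T = F
Q ⊕ ¬R = F ⊕ F = F
¬P = ¬F = T
(Q ⊕ ¬R) ↔ ¬P = F ↔ T = F
R ↓ ((Q ⊕ ¬R) ↔ ¬P) = T ↓ F = F
P ↔ (R ↓ ((Q ⊕ ¬R) ↔ ¬P)) = F ↔ F = T

The statement is true.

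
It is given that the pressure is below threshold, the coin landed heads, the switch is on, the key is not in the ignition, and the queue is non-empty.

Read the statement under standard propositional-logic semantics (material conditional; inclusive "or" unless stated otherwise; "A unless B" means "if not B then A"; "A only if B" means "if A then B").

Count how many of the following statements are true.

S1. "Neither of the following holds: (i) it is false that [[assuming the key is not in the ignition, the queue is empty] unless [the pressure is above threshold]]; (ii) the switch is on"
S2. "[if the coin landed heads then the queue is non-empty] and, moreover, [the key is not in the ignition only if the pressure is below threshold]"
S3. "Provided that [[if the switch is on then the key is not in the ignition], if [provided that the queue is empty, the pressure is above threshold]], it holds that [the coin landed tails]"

1

Let S = "the key is in the ignition" (False), U = "the queue is empty" (False), P = "the pressure is above threshold" (False), R = "the switch is on" (True), Q = "the coin landed heads" (True).

S1: In symbols: not ((not S -> U) or P) nor R

not S = not False = True
not S -> U = True -> False = False
(not S -> U) or P = False or False = False
not ((not S -> U) or P) = not False = True
not ((not S -> U) or P) nor R = True nor True = False
Thus S1 is false.

S2: Formalization: (Q -> not U) and (not S -> not P)

not U = not False = True
Q -> not U = True -> True = True
not S = not False = True
not P = not False = True
not S -> not P = True -> True = True
(Q -> not U) and (not S -> not P) = True and True = True
Hence S2 is true.

S3: Formalization: ((U -> P) -> (R -> not S)) -> not Q

U -> P = False -> False = True
not S = not False = True
R -> not S = True -> True = True
(U -> P) -> (R -> not S) = True -> True = True
not Q = not True = False
((U -> P) -> (R -> not S)) -> not Q = True -> False = False
Hence S3 is false.

1 of the 3 statements is true (S2).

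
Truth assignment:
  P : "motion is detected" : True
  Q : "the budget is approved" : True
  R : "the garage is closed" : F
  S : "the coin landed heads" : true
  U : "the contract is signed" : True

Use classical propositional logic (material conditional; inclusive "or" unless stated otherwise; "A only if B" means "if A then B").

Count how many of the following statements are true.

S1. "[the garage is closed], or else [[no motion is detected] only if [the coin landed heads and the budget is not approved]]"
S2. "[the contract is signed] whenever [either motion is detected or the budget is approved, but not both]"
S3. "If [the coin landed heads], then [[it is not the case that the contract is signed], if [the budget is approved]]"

S1: In symbols: R or (not P -> (S and not Q))

not P = not True = False
not Q = not True = False
S and not Q = True and False = False
not P -> (S and not Q) = False -> False = True
R or (not P -> (S and not Q)) = False or True = True
Hence S1 is true.

S2: Formalization: (P xor Q) -> U

P xor Q = True xor True = False
(P xor Q) -> U = False -> True = True
Hence S2 is true.

S3: In symbols: S -> (Q -> not U)

not U = not True = False
Q -> not U = True -> False = False
S -> (Q -> not U) = True -> False = False
Thus S3 is false.

Count: 2.

2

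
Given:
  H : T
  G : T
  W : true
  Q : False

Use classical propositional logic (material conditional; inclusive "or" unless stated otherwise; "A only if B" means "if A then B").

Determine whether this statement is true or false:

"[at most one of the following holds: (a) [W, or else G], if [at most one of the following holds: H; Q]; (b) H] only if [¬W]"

This is (((H nand Q) -> (W or G)) nand H) -> not W.

H nand Q = True nand False = True
W or G = True or True = True
(H nand Q) -> (W or G) = True -> True = True
((H nand Q) -> (W or G)) nand H = True nand True = False
not W = not True = False
(((H nand Q) -> (W or G)) nand H) -> not W = False -> False = True

The statement is true.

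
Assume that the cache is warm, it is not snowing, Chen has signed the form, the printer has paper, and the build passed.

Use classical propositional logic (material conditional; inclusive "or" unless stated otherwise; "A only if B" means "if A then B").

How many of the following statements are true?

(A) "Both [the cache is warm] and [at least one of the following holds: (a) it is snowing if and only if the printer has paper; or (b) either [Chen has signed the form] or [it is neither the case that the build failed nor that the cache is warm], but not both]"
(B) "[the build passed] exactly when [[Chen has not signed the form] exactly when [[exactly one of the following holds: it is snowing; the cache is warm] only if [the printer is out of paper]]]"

2

Let P = "the cache is warm" (True), Q = "it is snowing" (False), S = "the printer has paper" (True), R = "Chen has signed the form" (True), U = "the build passed" (True).

(A): Formalization: P and ((Q iff S) or (R xor (not U nor P)))

Q iff S = False iff True = False
not U = not True = False
not U nor P = False nor True = False
R xor (not U nor P) = True xor False = True
(Q iff S) or (R xor (not U nor P)) = False or True = True
P and ((Q iff S) or (R xor (not U nor P))) = True and True = True
Thus (A) is true.

(B): Formalization: U iff (not R iff ((Q xor P) -> not S))

not R = not True = False
Q xor P = False xor True = True
not S = not True = False
(Q xor P) -> not S = True -> False = False
not R iff ((Q xor P) -> not S) = False iff False = True
U iff (not R iff ((Q xor P) -> not S)) = True iff True = True
Thus (B) is true.

2 of the 2 statements are true ((A), (B)).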